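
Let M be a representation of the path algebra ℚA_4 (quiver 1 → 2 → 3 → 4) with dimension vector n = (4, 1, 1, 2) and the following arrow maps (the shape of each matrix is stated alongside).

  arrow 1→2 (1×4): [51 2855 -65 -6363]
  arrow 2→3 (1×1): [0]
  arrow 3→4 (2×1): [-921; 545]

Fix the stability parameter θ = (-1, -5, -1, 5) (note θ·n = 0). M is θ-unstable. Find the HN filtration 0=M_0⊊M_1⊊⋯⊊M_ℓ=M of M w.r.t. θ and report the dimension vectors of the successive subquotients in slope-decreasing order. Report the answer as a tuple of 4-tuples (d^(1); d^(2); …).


Interval decomposition of M: I[1,1]^3, I[1,2], I[3,4], I[4,4].
HN type (ℓ=3): μ^(1)=5; μ^(2)=-1; μ^(3)=-3

((0, 0, 0, 2); (3, 0, 1, 0); (1, 1, 0, 0))


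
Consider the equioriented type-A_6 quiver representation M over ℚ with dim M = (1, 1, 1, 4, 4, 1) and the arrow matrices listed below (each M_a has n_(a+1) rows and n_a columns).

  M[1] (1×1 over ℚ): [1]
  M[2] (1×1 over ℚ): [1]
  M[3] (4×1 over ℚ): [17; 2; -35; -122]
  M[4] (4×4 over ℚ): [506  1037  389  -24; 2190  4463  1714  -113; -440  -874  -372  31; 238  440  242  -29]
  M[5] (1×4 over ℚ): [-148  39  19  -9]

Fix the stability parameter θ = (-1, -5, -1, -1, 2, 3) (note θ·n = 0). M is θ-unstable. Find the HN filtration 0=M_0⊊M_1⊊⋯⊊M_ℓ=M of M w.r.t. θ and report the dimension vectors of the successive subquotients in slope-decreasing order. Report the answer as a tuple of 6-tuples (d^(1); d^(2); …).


Barcode: M ≅ I[1,5], I[4,5]^2, I[4,6]. HN layers by μ_θ (4 steps, strictly decreasing):
  μ^(1)=3; μ^(2)=2; μ^(3)=-1; μ^(4)=-3

((0, 0, 0, 0, 0, 1); (0, 0, 0, 0, 4, 0); (0, 0, 1, 4, 0, 0); (1, 1, 0, 0, 0, 0))


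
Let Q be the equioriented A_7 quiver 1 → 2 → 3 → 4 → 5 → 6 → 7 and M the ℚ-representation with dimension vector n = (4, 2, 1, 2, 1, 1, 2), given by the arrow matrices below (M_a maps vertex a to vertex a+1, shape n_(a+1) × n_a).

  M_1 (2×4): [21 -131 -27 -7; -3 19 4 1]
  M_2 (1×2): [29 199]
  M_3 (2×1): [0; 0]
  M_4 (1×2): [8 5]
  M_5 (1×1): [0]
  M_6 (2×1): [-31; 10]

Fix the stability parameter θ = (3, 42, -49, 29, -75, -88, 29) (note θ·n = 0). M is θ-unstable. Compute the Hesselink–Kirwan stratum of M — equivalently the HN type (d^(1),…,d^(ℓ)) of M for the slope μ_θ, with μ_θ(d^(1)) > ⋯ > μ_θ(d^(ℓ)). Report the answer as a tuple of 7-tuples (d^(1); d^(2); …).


Via rank(M_{q-1}∘⋯∘M_p): M ≅ I[1,1]^2, I[1,2], I[1,3], I[4,4], I[4,5], I[6,7], I[7,7].
μ_θ-semistable layers: μ^(1)=42; μ^(2)=29; μ^(3)=3; μ^(4)=-4/3; μ^(5)=-23; μ^(6)=-88

((0, 1, 0, 0, 0, 0, 0); (0, 0, 0, 1, 0, 0, 2); (3, 0, 0, 0, 0, 0, 0); (1, 1, 1, 0, 0, 0, 0); (0, 0, 0, 1, 1, 0, 0); (0, 0, 0, 0, 0, 1, 0))


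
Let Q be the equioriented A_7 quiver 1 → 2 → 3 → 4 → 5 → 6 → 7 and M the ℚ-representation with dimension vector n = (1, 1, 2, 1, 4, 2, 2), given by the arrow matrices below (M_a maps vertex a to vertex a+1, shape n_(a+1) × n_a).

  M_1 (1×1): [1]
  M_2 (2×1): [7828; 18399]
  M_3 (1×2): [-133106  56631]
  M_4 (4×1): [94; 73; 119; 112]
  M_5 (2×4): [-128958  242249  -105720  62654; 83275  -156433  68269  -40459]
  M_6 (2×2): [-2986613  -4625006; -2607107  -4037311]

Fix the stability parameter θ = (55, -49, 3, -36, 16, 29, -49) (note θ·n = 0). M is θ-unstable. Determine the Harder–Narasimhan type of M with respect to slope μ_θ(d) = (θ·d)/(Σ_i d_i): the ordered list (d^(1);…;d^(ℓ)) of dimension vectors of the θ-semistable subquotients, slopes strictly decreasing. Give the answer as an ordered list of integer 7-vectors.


Barcode: M ≅ I[1,7], I[3,3], I[5,5]^2, I[5,7]. HN layers by μ_θ (4 steps, strictly decreasing):
  μ^(1)=16; μ^(2)=3; μ^(3)=-4/3; μ^(4)=-27/4

((0, 0, 0, 0, 2, 0, 0); (0, 0, 1, 0, 0, 0, 0); (0, 0, 0, 0, 2, 2, 2); (1, 1, 1, 1, 0, 0, 0))


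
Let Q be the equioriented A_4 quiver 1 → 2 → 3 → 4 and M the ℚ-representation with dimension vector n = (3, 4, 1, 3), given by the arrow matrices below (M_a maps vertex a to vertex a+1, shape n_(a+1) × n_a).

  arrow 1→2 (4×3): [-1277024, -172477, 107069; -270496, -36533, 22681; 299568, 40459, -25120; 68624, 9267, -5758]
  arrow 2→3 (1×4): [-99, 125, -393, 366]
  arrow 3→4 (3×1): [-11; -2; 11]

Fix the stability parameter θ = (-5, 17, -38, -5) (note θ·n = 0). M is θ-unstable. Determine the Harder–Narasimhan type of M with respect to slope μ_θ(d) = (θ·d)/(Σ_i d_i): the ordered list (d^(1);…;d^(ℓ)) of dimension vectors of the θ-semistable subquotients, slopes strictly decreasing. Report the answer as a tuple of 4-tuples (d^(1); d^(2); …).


Barcode: M ≅ I[1,1], I[1,2], I[1,4], I[2,2]^2, I[4,4]^2. HN layers by μ_θ (3 steps, strictly decreasing):
  μ^(1)=17; μ^(2)=-5; μ^(3)=-26/3

((0, 3, 0, 0); (2, 0, 0, 3); (1, 1, 1, 0))


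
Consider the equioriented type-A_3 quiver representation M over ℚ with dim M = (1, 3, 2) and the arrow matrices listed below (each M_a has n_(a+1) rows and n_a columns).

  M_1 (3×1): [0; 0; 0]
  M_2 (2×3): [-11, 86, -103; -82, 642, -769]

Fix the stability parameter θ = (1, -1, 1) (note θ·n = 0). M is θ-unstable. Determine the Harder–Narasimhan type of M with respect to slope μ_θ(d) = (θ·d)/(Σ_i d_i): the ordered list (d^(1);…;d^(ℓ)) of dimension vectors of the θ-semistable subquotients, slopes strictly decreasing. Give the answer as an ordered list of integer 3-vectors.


Barcode: M ≅ I[1,1], I[2,2], I[2,3]^2. HN layers by μ_θ (2 steps, strictly decreasing):
  μ^(1)=1; μ^(2)=-1

((1, 0, 2); (0, 3, 0))


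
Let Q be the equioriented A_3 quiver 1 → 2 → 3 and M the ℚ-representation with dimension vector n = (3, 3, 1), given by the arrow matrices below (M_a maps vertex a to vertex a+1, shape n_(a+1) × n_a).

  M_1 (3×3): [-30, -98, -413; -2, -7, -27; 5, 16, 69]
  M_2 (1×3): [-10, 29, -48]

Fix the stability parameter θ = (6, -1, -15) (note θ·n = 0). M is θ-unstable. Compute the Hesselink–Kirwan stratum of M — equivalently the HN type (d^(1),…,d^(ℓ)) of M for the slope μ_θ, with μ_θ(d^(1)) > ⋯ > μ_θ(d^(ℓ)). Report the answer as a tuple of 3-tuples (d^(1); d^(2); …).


Barcode: M ≅ I[1,2]^2, I[1,3]. HN layers by μ_θ (2 steps, strictly decreasing):
  μ^(1)=5/2; μ^(2)=-10/3

((2, 2, 0); (1, 1, 1))


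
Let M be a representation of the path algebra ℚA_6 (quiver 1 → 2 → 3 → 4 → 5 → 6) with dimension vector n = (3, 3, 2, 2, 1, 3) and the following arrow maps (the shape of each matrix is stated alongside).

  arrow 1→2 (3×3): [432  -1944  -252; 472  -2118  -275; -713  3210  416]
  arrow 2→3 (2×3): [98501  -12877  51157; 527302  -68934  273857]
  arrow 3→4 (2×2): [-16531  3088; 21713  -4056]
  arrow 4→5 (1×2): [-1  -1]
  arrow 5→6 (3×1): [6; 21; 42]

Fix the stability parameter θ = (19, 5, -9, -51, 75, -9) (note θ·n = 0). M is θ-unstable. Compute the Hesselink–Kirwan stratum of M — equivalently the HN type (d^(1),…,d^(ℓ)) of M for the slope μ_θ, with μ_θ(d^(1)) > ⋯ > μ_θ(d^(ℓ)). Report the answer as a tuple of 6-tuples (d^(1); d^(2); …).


Via rank(M_{q-1}∘⋯∘M_p): M ≅ I[1,1], I[1,4], I[1,6], I[2,2], I[6,6]^2.
μ_θ-semistable layers: μ^(1)=33; μ^(2)=19; μ^(3)=5; μ^(4)=-9

((0, 0, 0, 0, 1, 1); (1, 0, 0, 0, 0, 0); (0, 1, 0, 0, 0, 0); (2, 2, 2, 2, 0, 2))


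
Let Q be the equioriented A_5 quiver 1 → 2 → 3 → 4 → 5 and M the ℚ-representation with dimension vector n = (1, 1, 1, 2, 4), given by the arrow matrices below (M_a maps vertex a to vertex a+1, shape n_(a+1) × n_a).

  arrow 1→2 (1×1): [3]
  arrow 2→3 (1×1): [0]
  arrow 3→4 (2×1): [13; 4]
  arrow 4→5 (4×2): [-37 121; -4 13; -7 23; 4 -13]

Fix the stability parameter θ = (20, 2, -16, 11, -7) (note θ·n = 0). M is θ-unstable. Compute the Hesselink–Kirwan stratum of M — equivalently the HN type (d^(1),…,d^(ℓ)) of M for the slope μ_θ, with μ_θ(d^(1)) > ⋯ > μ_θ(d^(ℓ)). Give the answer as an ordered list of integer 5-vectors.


Interval decomposition of M: I[1,2], I[3,5], I[4,5], I[5,5]^2.
HN type (ℓ=4): μ^(1)=11; μ^(2)=2; μ^(3)=-7; μ^(4)=-16

((1, 1, 0, 0, 0); (0, 0, 0, 2, 2); (0, 0, 0, 0, 2); (0, 0, 1, 0, 0))


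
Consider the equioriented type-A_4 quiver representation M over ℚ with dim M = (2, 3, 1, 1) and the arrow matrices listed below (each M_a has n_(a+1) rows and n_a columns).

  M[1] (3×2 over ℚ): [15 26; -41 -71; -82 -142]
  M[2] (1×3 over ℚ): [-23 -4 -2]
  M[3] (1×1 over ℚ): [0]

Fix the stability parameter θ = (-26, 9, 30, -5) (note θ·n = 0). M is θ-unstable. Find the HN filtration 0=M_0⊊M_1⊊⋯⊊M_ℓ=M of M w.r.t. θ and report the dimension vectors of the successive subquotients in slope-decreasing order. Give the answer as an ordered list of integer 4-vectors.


Barcode: M ≅ I[1,2], I[1,3], I[2,2], I[4,4]. HN layers by μ_θ (4 steps, strictly decreasing):
  μ^(1)=30; μ^(2)=9; μ^(3)=-5; μ^(4)=-26

((0, 0, 1, 0); (0, 3, 0, 0); (0, 0, 0, 1); (2, 0, 0, 0))


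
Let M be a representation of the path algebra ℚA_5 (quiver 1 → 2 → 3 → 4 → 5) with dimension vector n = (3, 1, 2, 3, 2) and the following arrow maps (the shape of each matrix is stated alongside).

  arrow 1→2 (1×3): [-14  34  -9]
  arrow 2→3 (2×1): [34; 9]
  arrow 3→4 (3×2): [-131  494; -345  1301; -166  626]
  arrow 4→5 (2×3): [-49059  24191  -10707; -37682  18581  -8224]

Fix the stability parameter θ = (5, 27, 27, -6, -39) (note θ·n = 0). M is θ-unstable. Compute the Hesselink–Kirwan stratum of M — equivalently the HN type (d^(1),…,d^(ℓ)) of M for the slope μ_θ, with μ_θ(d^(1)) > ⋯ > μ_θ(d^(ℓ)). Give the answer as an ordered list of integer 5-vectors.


Barcode: M ≅ I[1,1]^2, I[1,5], I[3,5], I[4,4]. HN layers by μ_θ (3 steps, strictly decreasing):
  μ^(1)=5; μ^(2)=14/5; μ^(3)=-6

((2, 0, 0, 0, 0); (1, 1, 1, 1, 1); (0, 0, 1, 2, 1))


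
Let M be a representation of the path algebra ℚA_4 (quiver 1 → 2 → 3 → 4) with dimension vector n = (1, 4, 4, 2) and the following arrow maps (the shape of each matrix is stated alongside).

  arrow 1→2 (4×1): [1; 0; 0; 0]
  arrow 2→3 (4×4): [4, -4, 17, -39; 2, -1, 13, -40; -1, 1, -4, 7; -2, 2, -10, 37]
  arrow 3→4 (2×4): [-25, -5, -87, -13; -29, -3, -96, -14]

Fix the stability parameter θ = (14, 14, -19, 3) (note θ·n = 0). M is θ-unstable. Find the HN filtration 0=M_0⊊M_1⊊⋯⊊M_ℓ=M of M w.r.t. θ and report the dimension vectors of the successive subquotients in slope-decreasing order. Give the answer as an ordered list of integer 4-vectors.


Via rank(M_{q-1}∘⋯∘M_p): M ≅ I[1,4], I[2,3]^2, I[2,4].
μ_θ-semistable layers: μ^(1)=3; μ^(2)=-5/2

((1, 1, 1, 2); (0, 3, 3, 0))


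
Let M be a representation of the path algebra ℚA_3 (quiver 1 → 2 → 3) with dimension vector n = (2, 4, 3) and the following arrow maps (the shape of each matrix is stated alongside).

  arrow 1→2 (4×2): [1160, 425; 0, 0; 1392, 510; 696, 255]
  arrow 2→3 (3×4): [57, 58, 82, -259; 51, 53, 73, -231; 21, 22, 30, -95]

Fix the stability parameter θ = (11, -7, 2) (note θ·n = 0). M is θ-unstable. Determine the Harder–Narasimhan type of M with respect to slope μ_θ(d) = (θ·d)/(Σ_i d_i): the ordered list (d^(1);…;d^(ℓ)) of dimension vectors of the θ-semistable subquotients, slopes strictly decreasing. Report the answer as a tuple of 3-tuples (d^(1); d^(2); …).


Barcode: M ≅ I[1,1], I[1,2], I[2,2], I[2,3]^2, I[3,3]. HN layers by μ_θ (3 steps, strictly decreasing):
  μ^(1)=11; μ^(2)=2; μ^(3)=-7

((1, 0, 0); (1, 1, 3); (0, 3, 0))


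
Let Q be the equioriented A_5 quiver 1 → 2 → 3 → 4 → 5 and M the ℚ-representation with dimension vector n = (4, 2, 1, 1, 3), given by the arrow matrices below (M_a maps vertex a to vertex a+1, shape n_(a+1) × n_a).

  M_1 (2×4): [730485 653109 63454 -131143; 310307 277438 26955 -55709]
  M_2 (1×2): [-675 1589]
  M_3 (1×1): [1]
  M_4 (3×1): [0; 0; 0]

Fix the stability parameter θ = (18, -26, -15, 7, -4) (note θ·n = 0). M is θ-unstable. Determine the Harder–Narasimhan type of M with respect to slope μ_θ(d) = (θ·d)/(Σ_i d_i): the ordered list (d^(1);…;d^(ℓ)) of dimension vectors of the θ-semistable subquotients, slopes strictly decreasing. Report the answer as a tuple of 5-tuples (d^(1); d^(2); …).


Interval decomposition of M: I[1,1]^2, I[1,2], I[1,4], I[5,5]^3.
HN type (ℓ=4): μ^(1)=18; μ^(2)=7; μ^(3)=-4; μ^(4)=-23/3

((2, 0, 0, 0, 0); (0, 0, 0, 1, 0); (1, 1, 0, 0, 3); (1, 1, 1, 0, 0))


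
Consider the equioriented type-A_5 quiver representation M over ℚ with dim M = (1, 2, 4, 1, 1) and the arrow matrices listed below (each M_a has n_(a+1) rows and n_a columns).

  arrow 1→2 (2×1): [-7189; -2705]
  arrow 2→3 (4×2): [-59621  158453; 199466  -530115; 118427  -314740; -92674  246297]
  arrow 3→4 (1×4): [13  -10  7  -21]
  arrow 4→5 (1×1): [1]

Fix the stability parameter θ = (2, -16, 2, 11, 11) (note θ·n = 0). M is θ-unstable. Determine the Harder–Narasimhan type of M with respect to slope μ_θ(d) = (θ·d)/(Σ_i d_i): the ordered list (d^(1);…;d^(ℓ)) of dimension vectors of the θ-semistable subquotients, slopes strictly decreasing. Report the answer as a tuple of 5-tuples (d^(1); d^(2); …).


Interval decomposition of M: I[1,3], I[2,5], I[3,3]^2.
HN type (ℓ=4): μ^(1)=11; μ^(2)=2; μ^(3)=-7; μ^(4)=-16

((0, 0, 0, 1, 1); (0, 0, 4, 0, 0); (1, 1, 0, 0, 0); (0, 1, 0, 0, 0))


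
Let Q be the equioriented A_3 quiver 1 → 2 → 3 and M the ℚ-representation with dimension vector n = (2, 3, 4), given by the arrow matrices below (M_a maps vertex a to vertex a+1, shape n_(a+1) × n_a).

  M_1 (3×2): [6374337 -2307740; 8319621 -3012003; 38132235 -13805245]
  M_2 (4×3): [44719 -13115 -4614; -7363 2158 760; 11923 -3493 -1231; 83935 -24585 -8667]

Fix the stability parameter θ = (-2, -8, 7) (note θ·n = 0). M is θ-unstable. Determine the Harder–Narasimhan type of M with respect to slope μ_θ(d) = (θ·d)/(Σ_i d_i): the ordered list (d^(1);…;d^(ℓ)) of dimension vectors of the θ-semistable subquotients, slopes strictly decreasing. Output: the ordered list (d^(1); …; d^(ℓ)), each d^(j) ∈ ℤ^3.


Barcode: M ≅ I[1,3]^2, I[2,3], I[3,3]. HN layers by μ_θ (3 steps, strictly decreasing):
  μ^(1)=7; μ^(2)=-5; μ^(3)=-8

((0, 0, 4); (2, 2, 0); (0, 1, 0))


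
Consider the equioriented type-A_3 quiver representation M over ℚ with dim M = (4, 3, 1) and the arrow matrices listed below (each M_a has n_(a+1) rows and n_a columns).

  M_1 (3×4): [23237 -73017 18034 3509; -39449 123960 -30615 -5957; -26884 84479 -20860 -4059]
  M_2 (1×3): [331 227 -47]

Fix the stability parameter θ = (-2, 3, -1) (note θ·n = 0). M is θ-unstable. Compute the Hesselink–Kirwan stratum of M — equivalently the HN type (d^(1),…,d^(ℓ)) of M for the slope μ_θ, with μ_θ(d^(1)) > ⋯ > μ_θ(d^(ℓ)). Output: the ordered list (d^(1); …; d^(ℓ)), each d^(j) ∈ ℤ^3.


Interval decomposition of M: I[1,1], I[1,2]^2, I[1,3].
HN type (ℓ=3): μ^(1)=3; μ^(2)=1; μ^(3)=-2

((0, 2, 0); (0, 1, 1); (4, 0, 0))


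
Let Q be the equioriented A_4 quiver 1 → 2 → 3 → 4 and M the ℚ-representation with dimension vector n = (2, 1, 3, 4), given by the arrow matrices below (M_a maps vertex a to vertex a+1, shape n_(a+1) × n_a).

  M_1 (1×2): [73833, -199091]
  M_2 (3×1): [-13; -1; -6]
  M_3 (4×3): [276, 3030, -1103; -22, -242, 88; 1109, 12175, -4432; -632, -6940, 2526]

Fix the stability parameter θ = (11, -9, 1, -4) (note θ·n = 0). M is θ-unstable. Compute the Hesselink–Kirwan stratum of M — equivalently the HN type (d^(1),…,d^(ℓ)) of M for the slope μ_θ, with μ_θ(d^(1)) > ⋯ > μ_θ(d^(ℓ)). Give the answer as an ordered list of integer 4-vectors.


Barcode: M ≅ I[1,1], I[1,3], I[3,4]^2, I[4,4]^2. HN layers by μ_θ (4 steps, strictly decreasing):
  μ^(1)=11; μ^(2)=1; μ^(3)=-3/2; μ^(4)=-4

((1, 0, 0, 0); (1, 1, 1, 0); (0, 0, 2, 2); (0, 0, 0, 2))


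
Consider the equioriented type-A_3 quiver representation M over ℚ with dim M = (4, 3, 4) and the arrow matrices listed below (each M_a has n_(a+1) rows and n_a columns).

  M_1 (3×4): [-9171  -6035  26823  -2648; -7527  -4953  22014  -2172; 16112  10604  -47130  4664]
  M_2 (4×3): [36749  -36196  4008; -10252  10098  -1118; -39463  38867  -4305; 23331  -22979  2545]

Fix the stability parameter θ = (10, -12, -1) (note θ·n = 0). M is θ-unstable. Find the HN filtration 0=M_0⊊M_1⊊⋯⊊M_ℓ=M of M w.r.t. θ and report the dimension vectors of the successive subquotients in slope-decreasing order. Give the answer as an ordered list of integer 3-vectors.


Interval decomposition of M: I[1,1]^2, I[1,3]^2, I[2,2], I[3,3]^2.
HN type (ℓ=3): μ^(1)=10; μ^(2)=-1; μ^(3)=-12

((2, 0, 0); (2, 2, 4); (0, 1, 0))


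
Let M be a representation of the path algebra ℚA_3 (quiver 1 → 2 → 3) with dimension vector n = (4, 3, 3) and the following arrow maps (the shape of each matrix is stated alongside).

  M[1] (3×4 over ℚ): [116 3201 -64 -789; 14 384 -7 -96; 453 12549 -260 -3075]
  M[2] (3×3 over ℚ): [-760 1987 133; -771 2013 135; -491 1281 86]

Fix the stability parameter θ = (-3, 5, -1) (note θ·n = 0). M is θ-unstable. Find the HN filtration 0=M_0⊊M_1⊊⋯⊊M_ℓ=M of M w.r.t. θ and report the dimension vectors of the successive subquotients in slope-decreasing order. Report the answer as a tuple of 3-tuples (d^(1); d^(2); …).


Interval decomposition of M: I[1,1], I[1,3]^3.
HN type (ℓ=2): μ^(1)=2; μ^(2)=-3

((0, 3, 3); (4, 0, 0))


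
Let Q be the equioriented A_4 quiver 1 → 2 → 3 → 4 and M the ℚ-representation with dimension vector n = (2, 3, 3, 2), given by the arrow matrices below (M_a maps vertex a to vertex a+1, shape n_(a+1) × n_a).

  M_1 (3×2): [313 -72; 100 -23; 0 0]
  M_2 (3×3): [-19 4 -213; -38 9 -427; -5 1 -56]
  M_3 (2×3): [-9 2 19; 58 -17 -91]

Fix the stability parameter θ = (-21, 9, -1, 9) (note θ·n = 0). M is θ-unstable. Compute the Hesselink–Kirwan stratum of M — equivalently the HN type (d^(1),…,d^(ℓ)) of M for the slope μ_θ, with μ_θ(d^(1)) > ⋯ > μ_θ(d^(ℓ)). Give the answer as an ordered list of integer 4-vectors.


Via rank(M_{q-1}∘⋯∘M_p): M ≅ I[1,4]^2, I[2,2], I[3,3].
μ_θ-semistable layers: μ^(1)=9; μ^(2)=4; μ^(3)=-1; μ^(4)=-21

((0, 1, 0, 2); (0, 2, 2, 0); (0, 0, 1, 0); (2, 0, 0, 0))


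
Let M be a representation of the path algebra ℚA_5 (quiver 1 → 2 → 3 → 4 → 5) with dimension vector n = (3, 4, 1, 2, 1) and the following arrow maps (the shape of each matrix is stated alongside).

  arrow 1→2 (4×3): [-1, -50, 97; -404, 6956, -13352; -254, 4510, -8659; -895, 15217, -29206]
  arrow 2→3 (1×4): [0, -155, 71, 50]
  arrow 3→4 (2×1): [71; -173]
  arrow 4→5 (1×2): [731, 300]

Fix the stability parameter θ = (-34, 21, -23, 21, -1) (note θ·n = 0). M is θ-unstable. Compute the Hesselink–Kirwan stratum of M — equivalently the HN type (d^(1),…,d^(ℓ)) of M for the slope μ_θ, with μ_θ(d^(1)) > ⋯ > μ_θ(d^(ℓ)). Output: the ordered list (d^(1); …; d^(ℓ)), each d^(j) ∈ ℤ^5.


Barcode: M ≅ I[1,2]^2, I[1,5], I[2,2], I[4,4]. HN layers by μ_θ (4 steps, strictly decreasing):
  μ^(1)=21; μ^(2)=10; μ^(3)=-1; μ^(4)=-34

((0, 3, 0, 1, 0); (0, 0, 0, 1, 1); (0, 1, 1, 0, 0); (3, 0, 0, 0, 0))


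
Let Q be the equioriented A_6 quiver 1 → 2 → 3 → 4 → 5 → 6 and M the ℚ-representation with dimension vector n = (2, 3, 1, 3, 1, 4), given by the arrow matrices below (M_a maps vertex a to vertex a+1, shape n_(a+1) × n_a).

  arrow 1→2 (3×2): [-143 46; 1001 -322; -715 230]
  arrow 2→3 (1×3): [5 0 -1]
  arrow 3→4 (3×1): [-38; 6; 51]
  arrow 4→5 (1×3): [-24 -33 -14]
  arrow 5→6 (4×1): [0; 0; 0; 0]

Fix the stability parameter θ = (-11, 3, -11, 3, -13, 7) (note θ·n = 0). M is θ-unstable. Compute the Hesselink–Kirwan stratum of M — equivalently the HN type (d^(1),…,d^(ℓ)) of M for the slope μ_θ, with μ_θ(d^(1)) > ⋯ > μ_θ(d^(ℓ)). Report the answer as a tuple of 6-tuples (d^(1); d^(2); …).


Barcode: M ≅ I[1,1], I[1,2], I[2,2], I[2,4], I[4,4], I[4,5], I[6,6]^4. HN layers by μ_θ (5 steps, strictly decreasing):
  μ^(1)=7; μ^(2)=3; μ^(3)=-4; μ^(4)=-5; μ^(5)=-11

((0, 0, 0, 0, 0, 4); (0, 2, 0, 2, 0, 0); (0, 1, 1, 0, 0, 0); (0, 0, 0, 1, 1, 0); (2, 0, 0, 0, 0, 0))


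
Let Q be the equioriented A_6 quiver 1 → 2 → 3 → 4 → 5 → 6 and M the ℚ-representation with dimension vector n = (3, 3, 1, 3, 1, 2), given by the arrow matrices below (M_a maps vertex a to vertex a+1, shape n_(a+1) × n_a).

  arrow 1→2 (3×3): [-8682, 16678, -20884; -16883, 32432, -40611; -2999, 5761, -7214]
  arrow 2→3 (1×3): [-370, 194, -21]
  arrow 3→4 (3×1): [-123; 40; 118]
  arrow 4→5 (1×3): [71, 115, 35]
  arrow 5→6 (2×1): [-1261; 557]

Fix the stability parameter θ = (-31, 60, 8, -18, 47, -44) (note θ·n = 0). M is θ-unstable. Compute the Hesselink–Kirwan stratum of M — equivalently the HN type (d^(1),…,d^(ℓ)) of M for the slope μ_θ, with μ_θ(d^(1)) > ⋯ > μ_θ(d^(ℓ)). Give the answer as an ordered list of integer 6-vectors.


Barcode: M ≅ I[1,1], I[1,2], I[1,6], I[2,2], I[4,4]^2, I[6,6]. HN layers by μ_θ (5 steps, strictly decreasing):
  μ^(1)=60; μ^(2)=53/5; μ^(3)=-18; μ^(4)=-31; μ^(5)=-44

((0, 2, 0, 0, 0, 0); (0, 1, 1, 1, 1, 1); (0, 0, 0, 2, 0, 0); (3, 0, 0, 0, 0, 0); (0, 0, 0, 0, 0, 1))


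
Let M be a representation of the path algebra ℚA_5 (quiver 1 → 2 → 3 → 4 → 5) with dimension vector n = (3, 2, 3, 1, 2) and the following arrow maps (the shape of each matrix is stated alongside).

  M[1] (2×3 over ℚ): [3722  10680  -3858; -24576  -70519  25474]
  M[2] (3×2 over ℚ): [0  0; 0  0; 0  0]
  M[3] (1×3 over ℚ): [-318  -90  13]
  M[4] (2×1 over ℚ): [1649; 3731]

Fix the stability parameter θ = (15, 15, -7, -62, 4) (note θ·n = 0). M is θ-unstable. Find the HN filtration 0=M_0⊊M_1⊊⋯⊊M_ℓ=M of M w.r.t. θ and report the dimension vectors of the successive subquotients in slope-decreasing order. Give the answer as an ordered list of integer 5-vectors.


Interval decomposition of M: I[1,1], I[1,2]^2, I[3,3]^2, I[3,5], I[5,5].
HN type (ℓ=4): μ^(1)=15; μ^(2)=4; μ^(3)=-7; μ^(4)=-69/2

((3, 2, 0, 0, 0); (0, 0, 0, 0, 2); (0, 0, 2, 0, 0); (0, 0, 1, 1, 0))


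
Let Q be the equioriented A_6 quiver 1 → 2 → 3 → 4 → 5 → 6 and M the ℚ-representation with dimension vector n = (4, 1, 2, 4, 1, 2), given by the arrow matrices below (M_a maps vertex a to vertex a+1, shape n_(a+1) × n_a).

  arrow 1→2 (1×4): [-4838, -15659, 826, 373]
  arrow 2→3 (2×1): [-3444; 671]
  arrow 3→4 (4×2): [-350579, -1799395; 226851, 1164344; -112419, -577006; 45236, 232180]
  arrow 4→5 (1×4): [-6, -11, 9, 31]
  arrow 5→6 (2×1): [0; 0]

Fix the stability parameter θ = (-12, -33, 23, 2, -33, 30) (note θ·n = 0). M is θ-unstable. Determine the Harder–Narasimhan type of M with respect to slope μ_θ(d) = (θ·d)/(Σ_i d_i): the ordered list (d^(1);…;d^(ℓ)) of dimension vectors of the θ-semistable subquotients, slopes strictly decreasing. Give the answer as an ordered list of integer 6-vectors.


Interval decomposition of M: I[1,1]^3, I[1,4], I[3,5], I[4,4]^2, I[6,6]^2.
HN type (ℓ=6): μ^(1)=30; μ^(2)=25/2; μ^(3)=2; μ^(4)=-8/3; μ^(5)=-12; μ^(6)=-45/2

((0, 0, 0, 0, 0, 2); (0, 0, 1, 1, 0, 0); (0, 0, 0, 2, 0, 0); (0, 0, 1, 1, 1, 0); (3, 0, 0, 0, 0, 0); (1, 1, 0, 0, 0, 0))


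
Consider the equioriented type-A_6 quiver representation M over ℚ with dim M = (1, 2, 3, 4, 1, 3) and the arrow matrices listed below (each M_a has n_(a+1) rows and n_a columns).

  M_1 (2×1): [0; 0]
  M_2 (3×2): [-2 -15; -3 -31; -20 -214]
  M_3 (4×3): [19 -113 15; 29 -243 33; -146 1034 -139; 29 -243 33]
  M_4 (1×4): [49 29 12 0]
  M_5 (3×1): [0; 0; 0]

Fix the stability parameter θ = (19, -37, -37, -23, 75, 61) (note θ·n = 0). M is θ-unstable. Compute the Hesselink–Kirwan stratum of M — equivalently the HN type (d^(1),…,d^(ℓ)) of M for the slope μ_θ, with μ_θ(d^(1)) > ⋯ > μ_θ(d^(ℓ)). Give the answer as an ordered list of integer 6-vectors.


Via rank(M_{q-1}∘⋯∘M_p): M ≅ I[1,1], I[2,4], I[2,5], I[3,4], I[4,4], I[6,6]^3.
μ_θ-semistable layers: μ^(1)=75; μ^(2)=61; μ^(3)=19; μ^(4)=-23; μ^(5)=-37

((0, 0, 0, 0, 1, 0); (0, 0, 0, 0, 0, 3); (1, 0, 0, 0, 0, 0); (0, 0, 0, 4, 0, 0); (0, 2, 3, 0, 0, 0))


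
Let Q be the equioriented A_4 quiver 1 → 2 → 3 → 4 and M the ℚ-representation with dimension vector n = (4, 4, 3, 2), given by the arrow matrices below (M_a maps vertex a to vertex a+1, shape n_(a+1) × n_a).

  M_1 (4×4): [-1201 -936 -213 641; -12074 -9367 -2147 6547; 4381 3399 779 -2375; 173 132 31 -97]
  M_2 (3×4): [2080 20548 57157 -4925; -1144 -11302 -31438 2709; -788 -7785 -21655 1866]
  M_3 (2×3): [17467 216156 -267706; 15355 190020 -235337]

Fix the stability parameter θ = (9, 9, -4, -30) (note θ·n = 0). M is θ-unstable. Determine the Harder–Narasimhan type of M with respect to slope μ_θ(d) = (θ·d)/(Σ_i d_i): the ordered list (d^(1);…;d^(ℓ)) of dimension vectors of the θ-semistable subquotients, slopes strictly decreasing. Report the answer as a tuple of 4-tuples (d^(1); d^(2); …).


Via rank(M_{q-1}∘⋯∘M_p): M ≅ I[1,2], I[1,3], I[1,4]^2.
μ_θ-semistable layers: μ^(1)=9; μ^(2)=14/3; μ^(3)=-4

((1, 1, 0, 0); (1, 1, 1, 0); (2, 2, 2, 2))


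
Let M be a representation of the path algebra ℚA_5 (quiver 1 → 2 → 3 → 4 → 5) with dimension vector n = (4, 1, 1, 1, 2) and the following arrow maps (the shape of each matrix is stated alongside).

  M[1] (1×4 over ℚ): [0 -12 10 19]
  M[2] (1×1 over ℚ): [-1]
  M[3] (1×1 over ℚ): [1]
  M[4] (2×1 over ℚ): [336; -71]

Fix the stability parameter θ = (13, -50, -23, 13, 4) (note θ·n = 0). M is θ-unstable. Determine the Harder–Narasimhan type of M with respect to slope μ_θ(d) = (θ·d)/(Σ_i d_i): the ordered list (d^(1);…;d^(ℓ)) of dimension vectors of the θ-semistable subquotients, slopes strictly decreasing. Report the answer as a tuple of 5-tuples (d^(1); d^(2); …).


Interval decomposition of M: I[1,1]^3, I[1,5], I[5,5].
HN type (ℓ=4): μ^(1)=13; μ^(2)=17/2; μ^(3)=4; μ^(4)=-20

((3, 0, 0, 0, 0); (0, 0, 0, 1, 1); (0, 0, 0, 0, 1); (1, 1, 1, 0, 0))


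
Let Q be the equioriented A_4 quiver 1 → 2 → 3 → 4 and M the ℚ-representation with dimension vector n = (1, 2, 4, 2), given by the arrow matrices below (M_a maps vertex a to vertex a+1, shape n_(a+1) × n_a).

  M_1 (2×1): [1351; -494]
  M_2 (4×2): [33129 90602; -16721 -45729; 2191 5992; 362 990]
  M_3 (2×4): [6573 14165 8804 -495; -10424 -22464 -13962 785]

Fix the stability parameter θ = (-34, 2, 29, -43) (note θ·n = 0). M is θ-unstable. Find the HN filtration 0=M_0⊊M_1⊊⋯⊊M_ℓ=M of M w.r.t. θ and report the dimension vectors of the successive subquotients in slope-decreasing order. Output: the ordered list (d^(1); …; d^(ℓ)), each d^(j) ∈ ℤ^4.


Barcode: M ≅ I[1,3], I[2,4], I[3,3], I[3,4]. HN layers by μ_θ (5 steps, strictly decreasing):
  μ^(1)=29; μ^(2)=2; μ^(3)=-4; μ^(4)=-7; μ^(5)=-34

((0, 0, 2, 0); (0, 1, 0, 0); (0, 1, 1, 1); (0, 0, 1, 1); (1, 0, 0, 0))


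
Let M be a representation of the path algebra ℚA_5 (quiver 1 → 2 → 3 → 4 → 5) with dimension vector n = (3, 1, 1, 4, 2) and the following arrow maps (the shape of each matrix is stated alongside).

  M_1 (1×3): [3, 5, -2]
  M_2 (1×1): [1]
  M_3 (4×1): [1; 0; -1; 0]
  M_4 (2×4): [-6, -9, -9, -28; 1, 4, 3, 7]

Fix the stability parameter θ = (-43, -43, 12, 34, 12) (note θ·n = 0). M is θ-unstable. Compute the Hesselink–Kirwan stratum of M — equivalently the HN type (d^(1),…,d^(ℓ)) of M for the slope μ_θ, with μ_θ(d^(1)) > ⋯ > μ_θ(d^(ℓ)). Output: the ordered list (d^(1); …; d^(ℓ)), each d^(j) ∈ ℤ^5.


Barcode: M ≅ I[1,1]^2, I[1,5], I[4,4]^2, I[4,5]. HN layers by μ_θ (4 steps, strictly decreasing):
  μ^(1)=34; μ^(2)=23; μ^(3)=12; μ^(4)=-43

((0, 0, 0, 2, 0); (0, 0, 0, 2, 2); (0, 0, 1, 0, 0); (3, 1, 0, 0, 0))


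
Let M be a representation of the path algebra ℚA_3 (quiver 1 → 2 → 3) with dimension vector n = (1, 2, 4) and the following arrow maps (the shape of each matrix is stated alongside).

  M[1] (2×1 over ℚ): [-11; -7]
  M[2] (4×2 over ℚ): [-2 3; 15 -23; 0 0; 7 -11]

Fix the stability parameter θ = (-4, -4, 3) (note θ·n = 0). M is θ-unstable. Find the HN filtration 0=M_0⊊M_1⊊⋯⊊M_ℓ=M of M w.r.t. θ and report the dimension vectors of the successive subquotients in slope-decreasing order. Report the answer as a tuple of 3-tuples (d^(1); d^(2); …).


Interval decomposition of M: I[1,3], I[2,3], I[3,3]^2.
HN type (ℓ=2): μ^(1)=3; μ^(2)=-4

((0, 0, 4); (1, 2, 0))


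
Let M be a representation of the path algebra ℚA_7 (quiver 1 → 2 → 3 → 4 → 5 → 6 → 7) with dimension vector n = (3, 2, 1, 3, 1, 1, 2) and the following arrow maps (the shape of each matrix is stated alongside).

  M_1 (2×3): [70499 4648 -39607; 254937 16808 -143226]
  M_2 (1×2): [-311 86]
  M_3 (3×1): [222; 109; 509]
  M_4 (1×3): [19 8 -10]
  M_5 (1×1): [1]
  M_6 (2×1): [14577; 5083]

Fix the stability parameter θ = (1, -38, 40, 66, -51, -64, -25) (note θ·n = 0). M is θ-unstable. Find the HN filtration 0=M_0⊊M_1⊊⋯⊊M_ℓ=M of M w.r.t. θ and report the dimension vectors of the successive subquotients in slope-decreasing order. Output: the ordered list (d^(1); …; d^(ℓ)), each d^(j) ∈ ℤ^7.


Barcode: M ≅ I[1,1], I[1,2], I[1,4], I[4,4], I[4,7], I[7,7]. HN layers by μ_θ (5 steps, strictly decreasing):
  μ^(1)=66; μ^(2)=40; μ^(3)=1; μ^(4)=-37/2; μ^(5)=-25

((0, 0, 0, 2, 0, 0, 0); (0, 0, 1, 0, 0, 0, 0); (1, 0, 0, 0, 0, 0, 0); (2, 2, 0, 1, 1, 1, 1); (0, 0, 0, 0, 0, 0, 1))


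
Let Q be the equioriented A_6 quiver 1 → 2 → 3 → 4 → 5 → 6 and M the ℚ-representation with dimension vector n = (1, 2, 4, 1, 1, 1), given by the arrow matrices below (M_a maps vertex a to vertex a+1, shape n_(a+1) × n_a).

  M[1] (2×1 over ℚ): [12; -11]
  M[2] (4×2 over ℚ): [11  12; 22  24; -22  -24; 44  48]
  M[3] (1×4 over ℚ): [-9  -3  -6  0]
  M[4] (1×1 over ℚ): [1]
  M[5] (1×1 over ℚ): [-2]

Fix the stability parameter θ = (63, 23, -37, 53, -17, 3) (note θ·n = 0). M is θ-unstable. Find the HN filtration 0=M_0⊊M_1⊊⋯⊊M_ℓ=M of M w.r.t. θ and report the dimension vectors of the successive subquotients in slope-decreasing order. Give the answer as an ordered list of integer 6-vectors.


Barcode: M ≅ I[1,2], I[2,6], I[3,3]^3. HN layers by μ_θ (4 steps, strictly decreasing):
  μ^(1)=43; μ^(2)=13; μ^(3)=-7; μ^(4)=-37

((1, 1, 0, 0, 0, 0); (0, 0, 0, 1, 1, 1); (0, 1, 1, 0, 0, 0); (0, 0, 3, 0, 0, 0))


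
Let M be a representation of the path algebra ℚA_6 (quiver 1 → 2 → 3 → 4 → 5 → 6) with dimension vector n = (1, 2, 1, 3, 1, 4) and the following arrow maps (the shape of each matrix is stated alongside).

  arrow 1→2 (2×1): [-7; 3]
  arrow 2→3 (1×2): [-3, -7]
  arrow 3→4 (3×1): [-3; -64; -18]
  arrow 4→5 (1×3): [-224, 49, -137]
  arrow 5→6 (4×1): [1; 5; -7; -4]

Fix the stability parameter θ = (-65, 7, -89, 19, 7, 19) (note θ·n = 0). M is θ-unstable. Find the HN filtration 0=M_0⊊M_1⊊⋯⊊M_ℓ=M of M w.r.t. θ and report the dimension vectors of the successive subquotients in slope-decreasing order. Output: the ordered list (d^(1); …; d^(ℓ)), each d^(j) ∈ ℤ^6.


Barcode: M ≅ I[1,2], I[2,6], I[4,4]^2, I[6,6]^3. HN layers by μ_θ (5 steps, strictly decreasing):
  μ^(1)=19; μ^(2)=13; μ^(3)=7; μ^(4)=-41; μ^(5)=-65

((0, 0, 0, 2, 0, 4); (0, 0, 0, 1, 1, 0); (0, 1, 0, 0, 0, 0); (0, 1, 1, 0, 0, 0); (1, 0, 0, 0, 0, 0))


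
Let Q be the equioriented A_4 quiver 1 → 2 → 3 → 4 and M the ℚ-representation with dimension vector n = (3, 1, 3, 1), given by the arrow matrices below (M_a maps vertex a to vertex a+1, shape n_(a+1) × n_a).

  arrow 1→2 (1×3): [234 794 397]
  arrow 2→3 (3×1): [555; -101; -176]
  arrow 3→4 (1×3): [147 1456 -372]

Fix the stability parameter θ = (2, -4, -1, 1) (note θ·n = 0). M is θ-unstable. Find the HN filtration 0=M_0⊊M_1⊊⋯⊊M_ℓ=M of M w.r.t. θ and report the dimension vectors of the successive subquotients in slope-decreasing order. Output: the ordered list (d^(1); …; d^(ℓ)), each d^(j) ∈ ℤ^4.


Interval decomposition of M: I[1,1]^2, I[1,4], I[3,3]^2.
HN type (ℓ=3): μ^(1)=2; μ^(2)=1; μ^(3)=-1

((2, 0, 0, 0); (0, 0, 0, 1); (1, 1, 3, 0))


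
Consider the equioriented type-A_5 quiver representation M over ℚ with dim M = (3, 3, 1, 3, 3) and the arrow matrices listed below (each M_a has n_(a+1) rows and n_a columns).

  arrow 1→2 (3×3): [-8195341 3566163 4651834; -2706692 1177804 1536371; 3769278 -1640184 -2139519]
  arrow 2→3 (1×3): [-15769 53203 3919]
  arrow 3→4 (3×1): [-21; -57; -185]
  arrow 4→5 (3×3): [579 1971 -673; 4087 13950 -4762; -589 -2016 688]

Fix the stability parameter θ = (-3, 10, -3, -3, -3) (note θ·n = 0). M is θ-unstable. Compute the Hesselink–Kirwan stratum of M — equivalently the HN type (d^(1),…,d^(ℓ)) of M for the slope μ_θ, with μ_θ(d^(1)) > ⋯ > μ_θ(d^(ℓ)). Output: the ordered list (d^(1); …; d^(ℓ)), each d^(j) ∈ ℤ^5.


Interval decomposition of M: I[1,2]^2, I[1,5], I[4,4], I[4,5], I[5,5].
HN type (ℓ=3): μ^(1)=10; μ^(2)=1/4; μ^(3)=-3

((0, 2, 0, 0, 0); (0, 1, 1, 1, 1); (3, 0, 0, 2, 2))


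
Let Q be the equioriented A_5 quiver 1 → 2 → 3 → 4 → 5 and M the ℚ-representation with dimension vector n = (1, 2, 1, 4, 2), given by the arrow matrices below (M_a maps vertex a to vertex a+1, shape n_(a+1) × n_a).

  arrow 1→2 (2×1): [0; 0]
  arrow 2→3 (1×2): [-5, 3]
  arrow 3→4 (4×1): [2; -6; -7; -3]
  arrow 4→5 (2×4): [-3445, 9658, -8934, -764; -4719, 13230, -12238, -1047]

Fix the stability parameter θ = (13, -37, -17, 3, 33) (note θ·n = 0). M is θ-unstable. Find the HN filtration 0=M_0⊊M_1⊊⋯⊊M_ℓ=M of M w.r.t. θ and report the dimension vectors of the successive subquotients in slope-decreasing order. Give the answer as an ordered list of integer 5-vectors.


Via rank(M_{q-1}∘⋯∘M_p): M ≅ I[1,1], I[2,2], I[2,5], I[4,4]^2, I[4,5].
μ_θ-semistable layers: μ^(1)=33; μ^(2)=13; μ^(3)=3; μ^(4)=-17; μ^(5)=-37

((0, 0, 0, 0, 2); (1, 0, 0, 0, 0); (0, 0, 0, 4, 0); (0, 0, 1, 0, 0); (0, 2, 0, 0, 0))


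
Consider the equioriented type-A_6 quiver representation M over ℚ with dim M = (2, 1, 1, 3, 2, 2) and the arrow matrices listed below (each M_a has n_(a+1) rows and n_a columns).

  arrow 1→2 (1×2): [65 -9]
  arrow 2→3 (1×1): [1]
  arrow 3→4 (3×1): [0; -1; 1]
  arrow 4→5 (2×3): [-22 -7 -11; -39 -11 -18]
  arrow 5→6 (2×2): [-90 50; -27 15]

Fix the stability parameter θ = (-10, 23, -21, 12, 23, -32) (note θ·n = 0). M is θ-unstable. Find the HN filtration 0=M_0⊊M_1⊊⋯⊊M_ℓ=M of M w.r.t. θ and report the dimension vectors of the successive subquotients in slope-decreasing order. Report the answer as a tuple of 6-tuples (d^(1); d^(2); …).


Barcode: M ≅ I[1,1], I[1,6], I[4,4], I[4,5], I[6,6]. HN layers by μ_θ (5 steps, strictly decreasing):
  μ^(1)=23; μ^(2)=12; μ^(3)=1; μ^(4)=-10; μ^(5)=-32

((0, 0, 0, 0, 1, 0); (0, 0, 0, 2, 0, 0); (0, 1, 1, 1, 1, 1); (2, 0, 0, 0, 0, 0); (0, 0, 0, 0, 0, 1))


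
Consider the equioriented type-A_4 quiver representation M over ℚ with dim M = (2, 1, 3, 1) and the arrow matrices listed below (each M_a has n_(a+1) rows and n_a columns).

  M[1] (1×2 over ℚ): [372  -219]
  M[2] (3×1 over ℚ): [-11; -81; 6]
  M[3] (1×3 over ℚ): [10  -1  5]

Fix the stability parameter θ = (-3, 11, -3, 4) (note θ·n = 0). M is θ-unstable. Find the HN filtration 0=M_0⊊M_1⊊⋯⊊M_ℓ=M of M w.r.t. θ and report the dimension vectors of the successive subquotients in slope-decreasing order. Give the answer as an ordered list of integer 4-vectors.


Barcode: M ≅ I[1,1], I[1,4], I[3,3]^2. HN layers by μ_θ (2 steps, strictly decreasing):
  μ^(1)=4; μ^(2)=-3

((0, 1, 1, 1); (2, 0, 2, 0))


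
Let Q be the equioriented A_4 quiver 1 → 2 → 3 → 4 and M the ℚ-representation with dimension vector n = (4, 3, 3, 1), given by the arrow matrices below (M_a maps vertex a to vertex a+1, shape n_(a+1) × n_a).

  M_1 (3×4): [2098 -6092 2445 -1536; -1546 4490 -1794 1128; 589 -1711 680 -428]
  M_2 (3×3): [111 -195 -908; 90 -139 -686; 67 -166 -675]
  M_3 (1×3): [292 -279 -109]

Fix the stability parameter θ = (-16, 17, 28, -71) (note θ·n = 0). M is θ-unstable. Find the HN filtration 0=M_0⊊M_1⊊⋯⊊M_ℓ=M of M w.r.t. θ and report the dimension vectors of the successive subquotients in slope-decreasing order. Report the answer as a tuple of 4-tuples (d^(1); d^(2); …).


Via rank(M_{q-1}∘⋯∘M_p): M ≅ I[1,1]^2, I[1,3], I[1,4], I[2,3].
μ_θ-semistable layers: μ^(1)=28; μ^(2)=17; μ^(3)=-26/3; μ^(4)=-16

((0, 0, 2, 0); (0, 2, 0, 0); (0, 1, 1, 1); (4, 0, 0, 0))


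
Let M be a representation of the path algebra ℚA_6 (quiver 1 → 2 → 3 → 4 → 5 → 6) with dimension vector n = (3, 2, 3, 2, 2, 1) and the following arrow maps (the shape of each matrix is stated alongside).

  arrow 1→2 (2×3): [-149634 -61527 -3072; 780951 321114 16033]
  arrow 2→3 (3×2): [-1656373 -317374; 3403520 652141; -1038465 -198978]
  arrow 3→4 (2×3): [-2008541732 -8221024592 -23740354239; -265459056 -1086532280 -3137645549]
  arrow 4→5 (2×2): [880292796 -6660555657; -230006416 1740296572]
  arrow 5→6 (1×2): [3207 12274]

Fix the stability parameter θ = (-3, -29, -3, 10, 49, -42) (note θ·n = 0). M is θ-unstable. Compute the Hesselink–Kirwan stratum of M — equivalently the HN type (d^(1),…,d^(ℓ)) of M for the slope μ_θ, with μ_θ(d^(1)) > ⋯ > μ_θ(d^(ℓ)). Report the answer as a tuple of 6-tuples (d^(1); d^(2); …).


Barcode: M ≅ I[1,1], I[1,4], I[1,6], I[3,3], I[5,5]. HN layers by μ_θ (5 steps, strictly decreasing):
  μ^(1)=49; μ^(2)=10; μ^(3)=17/3; μ^(4)=-3; μ^(5)=-16

((0, 0, 0, 0, 1, 0); (0, 0, 0, 1, 0, 0); (0, 0, 0, 1, 1, 1); (1, 0, 3, 0, 0, 0); (2, 2, 0, 0, 0, 0))


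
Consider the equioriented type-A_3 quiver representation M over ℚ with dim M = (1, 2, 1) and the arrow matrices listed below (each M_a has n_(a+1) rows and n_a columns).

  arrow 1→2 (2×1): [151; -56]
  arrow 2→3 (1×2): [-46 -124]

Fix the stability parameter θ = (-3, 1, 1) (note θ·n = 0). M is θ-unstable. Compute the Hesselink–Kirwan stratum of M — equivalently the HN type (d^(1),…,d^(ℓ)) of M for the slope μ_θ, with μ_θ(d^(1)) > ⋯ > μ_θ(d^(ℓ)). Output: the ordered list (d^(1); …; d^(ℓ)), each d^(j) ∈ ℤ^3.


Via rank(M_{q-1}∘⋯∘M_p): M ≅ I[1,3], I[2,2].
μ_θ-semistable layers: μ^(1)=1; μ^(2)=-3

((0, 2, 1); (1, 0, 0))


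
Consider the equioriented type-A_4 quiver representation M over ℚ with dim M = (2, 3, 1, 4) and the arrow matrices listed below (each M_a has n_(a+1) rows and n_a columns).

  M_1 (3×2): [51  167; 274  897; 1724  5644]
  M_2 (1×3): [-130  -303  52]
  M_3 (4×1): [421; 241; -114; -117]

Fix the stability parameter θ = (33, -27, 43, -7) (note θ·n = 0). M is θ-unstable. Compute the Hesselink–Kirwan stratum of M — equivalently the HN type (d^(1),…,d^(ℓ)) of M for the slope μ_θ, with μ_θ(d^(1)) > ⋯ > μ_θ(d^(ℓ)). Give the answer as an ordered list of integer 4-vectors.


Barcode: M ≅ I[1,2], I[1,4], I[2,2], I[4,4]^3. HN layers by μ_θ (4 steps, strictly decreasing):
  μ^(1)=18; μ^(2)=3; μ^(3)=-7; μ^(4)=-27

((0, 0, 1, 1); (2, 2, 0, 0); (0, 0, 0, 3); (0, 1, 0, 0))


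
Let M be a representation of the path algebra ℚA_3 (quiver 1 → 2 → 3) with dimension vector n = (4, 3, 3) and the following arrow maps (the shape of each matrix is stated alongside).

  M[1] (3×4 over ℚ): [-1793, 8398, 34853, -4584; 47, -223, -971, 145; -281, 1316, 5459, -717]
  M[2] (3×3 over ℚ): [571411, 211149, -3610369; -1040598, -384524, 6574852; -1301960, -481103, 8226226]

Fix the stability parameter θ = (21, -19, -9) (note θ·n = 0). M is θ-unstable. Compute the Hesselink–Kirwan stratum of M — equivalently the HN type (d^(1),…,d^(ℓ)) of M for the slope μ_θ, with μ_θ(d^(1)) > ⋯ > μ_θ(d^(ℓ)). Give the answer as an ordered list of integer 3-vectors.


Via rank(M_{q-1}∘⋯∘M_p): M ≅ I[1,1], I[1,3]^3.
μ_θ-semistable layers: μ^(1)=21; μ^(2)=-7/3

((1, 0, 0); (3, 3, 3))
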